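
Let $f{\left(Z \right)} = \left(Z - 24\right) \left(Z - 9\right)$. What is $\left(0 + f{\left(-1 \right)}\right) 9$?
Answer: $2250$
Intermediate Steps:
$f{\left(Z \right)} = \left(-24 + Z\right) \left(-9 + Z\right)$ ($f{\left(Z \right)} = \left(Z - 24\right) \left(-9 + Z\right) = \left(-24 + Z\right) \left(-9 + Z\right)$)
$\left(0 + f{\left(-1 \right)}\right) 9 = \left(0 + \left(216 + \left(-1\right)^{2} - -33\right)\right) 9 = \left(0 + \left(216 + 1 + 33\right)\right) 9 = \left(0 + 250\right) 9 = 250 \cdot 9 = 2250$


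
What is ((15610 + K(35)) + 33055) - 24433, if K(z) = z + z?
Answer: 24302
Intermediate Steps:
K(z) = 2*z
((15610 + K(35)) + 33055) - 24433 = ((15610 + 2*35) + 33055) - 24433 = ((15610 + 70) + 33055) - 24433 = (15680 + 33055) - 24433 = 48735 - 24433 = 24302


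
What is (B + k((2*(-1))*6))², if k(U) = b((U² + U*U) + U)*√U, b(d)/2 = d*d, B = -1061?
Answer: (1061 - 304704*I*√3)² ≈ -2.7853e+11 - 1.12e+9*I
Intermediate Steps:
b(d) = 2*d² (b(d) = 2*(d*d) = 2*d²)
k(U) = 2*√U*(U + 2*U²)² (k(U) = (2*((U² + U*U) + U)²)*√U = (2*((U² + U²) + U)²)*√U = (2*(2*U² + U)²)*√U = (2*(U + 2*U²)²)*√U = 2*√U*(U + 2*U²)²)
(B + k((2*(-1))*6))² = (-1061 + 2*((2*(-1))*6)^(5/2)*(1 + 2*((2*(-1))*6))²)² = (-1061 + 2*(-2*6)^(5/2)*(1 + 2*(-2*6))²)² = (-1061 + 2*(-12)^(5/2)*(1 + 2*(-12))²)² = (-1061 + 2*(288*I*√3)*(1 - 24)²)² = (-1061 + 2*(288*I*√3)*(-23)²)² = (-1061 + 2*(288*I*√3)*529)² = (-1061 + 304704*I*√3)²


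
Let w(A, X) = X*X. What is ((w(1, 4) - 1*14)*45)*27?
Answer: 2430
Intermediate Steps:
w(A, X) = X²
((w(1, 4) - 1*14)*45)*27 = ((4² - 1*14)*45)*27 = ((16 - 14)*45)*27 = (2*45)*27 = 90*27 = 2430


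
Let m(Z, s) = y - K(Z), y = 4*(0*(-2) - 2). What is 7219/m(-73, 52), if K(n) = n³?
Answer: 7219/389009 ≈ 0.018557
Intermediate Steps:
y = -8 (y = 4*(0 - 2) = 4*(-2) = -8)
m(Z, s) = -8 - Z³
7219/m(-73, 52) = 7219/(-8 - 1*(-73)³) = 7219/(-8 - 1*(-389017)) = 7219/(-8 + 389017) = 7219/389009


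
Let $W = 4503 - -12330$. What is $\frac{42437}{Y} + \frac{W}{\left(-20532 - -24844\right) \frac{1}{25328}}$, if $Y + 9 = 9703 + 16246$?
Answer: $\frac{1382450504863}{13981660} \approx 98876.0$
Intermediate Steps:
$Y = 25940$ ($Y = -9 + \left(9703 + 16246\right) = -9 + 25949 = 25940$)
$W = 16833$ ($W = 4503 + 12330 = 16833$)
$\frac{42437}{Y} + \frac{W}{\left(-20532 - -24844\right) \frac{1}{25328}} = \frac{42437}{25940} + \frac{16833}{\left(-20532 - -24844\right) \frac{1}{25328}} = 42437 \cdot \frac{1}{25940} + \frac{16833}{\left(-20532 + 24844\right) \frac{1}{25328}} = \frac{42437}{25940} + \frac{16833}{4312 \cdot \frac{1}{25328}} = \frac{42437}{25940} + \frac{16833}{\frac{539}{3166}} = \frac{42437}{25940} + 16833 \cdot \frac{3166}{539} = \frac{42437}{25940} + \frac{53293278}{539} = \frac{1382450504863}{13981660}$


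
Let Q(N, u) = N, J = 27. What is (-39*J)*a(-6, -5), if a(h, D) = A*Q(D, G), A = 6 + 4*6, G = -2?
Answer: 157950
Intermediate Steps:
A = 30 (A = 6 + 24 = 30)
a(h, D) = 30*D
(-39*J)*a(-6, -5) = (-39*27)*(30*(-5)) = -1053*(-150) = 157950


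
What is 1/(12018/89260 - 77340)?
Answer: -44630/3451678191 ≈ -1.2930e-5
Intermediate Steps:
1/(12018/89260 - 77340) = 1/(12018*(1/89260) - 77340) = 1/(6009/44630 - 77340) = 1/(-3451678191/44630) = -44630/3451678191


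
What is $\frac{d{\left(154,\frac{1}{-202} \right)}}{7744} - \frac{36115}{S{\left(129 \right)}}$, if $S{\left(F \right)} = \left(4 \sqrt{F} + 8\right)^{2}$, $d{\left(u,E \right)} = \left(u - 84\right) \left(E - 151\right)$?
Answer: $- \frac{4572465471}{222200000} + \frac{7223 \sqrt{129}}{12500} \approx -14.015$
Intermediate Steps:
$d{\left(u,E \right)} = \left(-151 + E\right) \left(-84 + u\right)$ ($d{\left(u,E \right)} = \left(-84 + u\right) \left(-151 + E\right) = \left(-151 + E\right) \left(-84 + u\right)$)
$S{\left(F \right)} = \left(8 + 4 \sqrt{F}\right)^{2}$
$\frac{d{\left(154,\frac{1}{-202} \right)}}{7744} - \frac{36115}{S{\left(129 \right)}} = \frac{12684 - 23254 - \frac{84}{-202} + \frac{1}{-202} \cdot 154}{7744} - \frac{36115}{16 \left(2 + \sqrt{129}\right)^{2}} = \left(12684 - 23254 - - \frac{42}{101} - \frac{77}{101}\right) \frac{1}{7744} - 36115 \frac{1}{16 \left(2 + \sqrt{129}\right)^{2}} = \left(12684 - 23254 + \frac{42}{101} - \frac{77}{101}\right) \frac{1}{7744} - \frac{36115}{16 \left(2 + \sqrt{129}\right)^{2}} = \left(- \frac{1067605}{101}\right) \frac{1}{7744} - \frac{36115}{16 \left(2 + \sqrt{129}\right)^{2}} = - \frac{97055}{71104} - \frac{36115}{16 \left(2 + \sqrt{129}\right)^{2}}$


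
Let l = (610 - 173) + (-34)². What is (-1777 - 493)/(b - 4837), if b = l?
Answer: 1135/1622 ≈ 0.69975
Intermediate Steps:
l = 1593 (l = 437 + 1156 = 1593)
b = 1593
(-1777 - 493)/(b - 4837) = (-1777 - 493)/(1593 - 4837) = -2270/(-3244) = -2270*(-1/3244) = 1135/1622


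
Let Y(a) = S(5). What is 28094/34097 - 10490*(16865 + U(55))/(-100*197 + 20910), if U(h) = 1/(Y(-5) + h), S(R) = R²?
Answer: -48257616165433/330058960 ≈ -1.4621e+5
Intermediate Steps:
Y(a) = 25 (Y(a) = 5² = 25)
U(h) = 1/(25 + h)
28094/34097 - 10490*(16865 + U(55))/(-100*197 + 20910) = 28094/34097 - 10490*(16865 + 1/(25 + 55))/(-100*197 + 20910) = 28094*(1/34097) - 10490*(16865 + 1/80)/(-19700 + 20910) = 28094/34097 - 10490/(1210/(16865 + 1/80)) = 28094/34097 - 10490/(1210/(1349201/80)) = 28094/34097 - 10490/(1210*(80/1349201)) = 28094/34097 - 10490/96800/1349201 = 28094/34097 - 10490*1349201/96800 = 28094/34097 - 1415311849/9680 = -48257616165433/330058960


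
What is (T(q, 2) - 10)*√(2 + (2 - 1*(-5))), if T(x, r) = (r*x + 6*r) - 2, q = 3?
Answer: 18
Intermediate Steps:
T(x, r) = -2 + 6*r + r*x (T(x, r) = (6*r + r*x) - 2 = -2 + 6*r + r*x)
(T(q, 2) - 10)*√(2 + (2 - 1*(-5))) = ((-2 + 6*2 + 2*3) - 10)*√(2 + (2 - 1*(-5))) = ((-2 + 12 + 6) - 10)*√(2 + (2 + 5)) = (16 - 10)*√(2 + 7) = 6*√9 = 6*3 = 18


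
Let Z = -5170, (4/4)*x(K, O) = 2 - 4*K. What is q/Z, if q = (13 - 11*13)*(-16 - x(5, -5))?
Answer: 26/517 ≈ 0.050290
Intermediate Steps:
x(K, O) = 2 - 4*K
q = -260 (q = (13 - 11*13)*(-16 - (2 - 4*5)) = (13 - 143)*(-16 - (2 - 20)) = -130*(-16 - 1*(-18)) = -130*(-16 + 18) = -130*2 = -260)
q/Z = -260/(-5170) = -260*(-1/5170) = 26/517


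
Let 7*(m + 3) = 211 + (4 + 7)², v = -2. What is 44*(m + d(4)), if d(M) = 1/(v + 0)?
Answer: 13530/7 ≈ 1932.9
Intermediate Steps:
d(M) = -½ (d(M) = 1/(-2 + 0) = 1/(-2) = -½)
m = 311/7 (m = -3 + (211 + (4 + 7)²)/7 = -3 + (211 + 11²)/7 = -3 + (211 + 121)/7 = -3 + (⅐)*332 = -3 + 332/7 = 311/7 ≈ 44.429)
44*(m + d(4)) = 44*(311/7 - ½) = 44*(615/14) = 13530/7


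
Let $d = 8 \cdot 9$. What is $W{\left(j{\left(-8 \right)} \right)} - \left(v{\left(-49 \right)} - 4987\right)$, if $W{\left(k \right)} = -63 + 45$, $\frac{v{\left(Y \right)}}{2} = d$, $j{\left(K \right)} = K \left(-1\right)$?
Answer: $4825$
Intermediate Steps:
$j{\left(K \right)} = - K$
$d = 72$
$v{\left(Y \right)} = 144$ ($v{\left(Y \right)} = 2 \cdot 72 = 144$)
$W{\left(k \right)} = -18$
$W{\left(j{\left(-8 \right)} \right)} - \left(v{\left(-49 \right)} - 4987\right) = -18 - \left(144 - 4987\right) = -18 - -4843 = -18 + 4843 = 4825$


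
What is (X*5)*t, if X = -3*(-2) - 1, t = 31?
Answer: 775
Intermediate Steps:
X = 5 (X = 6 - 1 = 5)
(X*5)*t = (5*5)*31 = 25*31 = 775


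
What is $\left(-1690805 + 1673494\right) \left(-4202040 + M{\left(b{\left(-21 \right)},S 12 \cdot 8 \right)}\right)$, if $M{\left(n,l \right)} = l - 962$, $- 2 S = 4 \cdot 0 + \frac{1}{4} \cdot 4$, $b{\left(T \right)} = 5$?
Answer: $72758998550$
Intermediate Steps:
$S = - \frac{1}{2}$ ($S = - \frac{4 \cdot 0 + \frac{1}{4} \cdot 4}{2} = - \frac{0 + \frac{1}{4} \cdot 4}{2} = - \frac{0 + 1}{2} = \left(- \frac{1}{2}\right) 1 = - \frac{1}{2} \approx -0.5$)
$M{\left(n,l \right)} = -962 + l$ ($M{\left(n,l \right)} = l - 962 = -962 + l$)
$\left(-1690805 + 1673494\right) \left(-4202040 + M{\left(b{\left(-21 \right)},S 12 \cdot 8 \right)}\right) = \left(-1690805 + 1673494\right) \left(-4202040 - \left(962 - \left(- \frac{1}{2}\right) 12 \cdot 8\right)\right) = - 17311 \left(-4202040 - 1010\right) = \left(-17311\right) \left(-4203050\right) = 72758998550$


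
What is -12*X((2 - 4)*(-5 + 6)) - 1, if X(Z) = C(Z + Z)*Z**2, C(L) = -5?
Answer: 239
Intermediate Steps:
X(Z) = -5*Z**2
-12*X((2 - 4)*(-5 + 6)) - 1 = -(-60)*((2 - 4)*(-5 + 6))**2 - 1 = -(-60)*(-2*1)**2 - 1 = -(-60)*(-2)**2 - 1 = -(-60)*4 - 1 = -12*(-20) - 1 = 240 - 1 = 239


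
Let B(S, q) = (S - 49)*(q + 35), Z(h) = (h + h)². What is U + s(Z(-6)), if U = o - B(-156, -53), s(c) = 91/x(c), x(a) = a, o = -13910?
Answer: -2534309/144 ≈ -17599.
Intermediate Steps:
Z(h) = 4*h² (Z(h) = (2*h)² = 4*h²)
B(S, q) = (-49 + S)*(35 + q)
s(c) = 91/c
U = -17600 (U = -13910 - (-1715 - 49*(-53) + 35*(-156) - 156*(-53)) = -13910 - (-1715 + 2597 - 5460 + 8268) = -13910 - 1*3690 = -13910 - 3690 = -17600)
U + s(Z(-6)) = -17600 + 91/((4*(-6)²)) = -17600 + 91/((4*36)) = -17600 + 91/144 = -2534309/144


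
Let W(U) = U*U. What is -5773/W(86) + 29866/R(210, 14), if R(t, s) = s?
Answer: 110404057/51772 ≈ 2132.5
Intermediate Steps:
W(U) = U²
-5773/W(86) + 29866/R(210, 14) = -5773/(86²) + 29866/14 = -5773/7396 + 29866*(1/14) = -5773*1/7396 + 14933/7 = -5773/7396 + 14933/7 = 110404057/51772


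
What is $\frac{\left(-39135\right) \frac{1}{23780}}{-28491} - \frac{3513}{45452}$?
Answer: $- \frac{19819457281}{256620469358} \approx -0.077233$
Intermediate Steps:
$\frac{\left(-39135\right) \frac{1}{23780}}{-28491} - \frac{3513}{45452} = \left(-39135\right) \frac{1}{23780} \left(- \frac{1}{28491}\right) - \frac{3513}{45452} = \left(- \frac{7827}{4756}\right) \left(- \frac{1}{28491}\right) - \frac{3513}{45452} = \frac{2609}{45167732} - \frac{3513}{45452} = - \frac{19819457281}{256620469358}$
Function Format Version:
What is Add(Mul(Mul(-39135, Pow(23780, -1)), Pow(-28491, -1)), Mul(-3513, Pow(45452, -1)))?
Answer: Rational(-19819457281, 256620469358) ≈ -0.077233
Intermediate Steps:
Add(Mul(Mul(-39135, Pow(23780, -1)), Pow(-28491, -1)), Mul(-3513, Pow(45452, -1))) = Add(Mul(Mul(-39135, Rational(1, 23780)), Rational(-1, 28491)), Mul(-3513, Rational(1, 45452))) = Add(Mul(Rational(-7827, 4756), Rational(-1, 28491)), Rational(-3513, 45452)) = Add(Rational(2609, 45167732), Rational(-3513, 45452)) = Rational(-19819457281, 256620469358)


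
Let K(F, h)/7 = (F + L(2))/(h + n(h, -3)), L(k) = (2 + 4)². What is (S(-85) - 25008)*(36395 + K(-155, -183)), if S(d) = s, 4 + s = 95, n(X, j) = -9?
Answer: -174136765141/192 ≈ -9.0696e+8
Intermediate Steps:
L(k) = 36 (L(k) = 6² = 36)
s = 91 (s = -4 + 95 = 91)
K(F, h) = 7*(36 + F)/(-9 + h) (K(F, h) = 7*((F + 36)/(h - 9)) = 7*((36 + F)/(-9 + h)) = 7*(36 + F)/(-9 + h))
S(d) = 91
(S(-85) - 25008)*(36395 + K(-155, -183)) = (91 - 25008)*(36395 + 7*(36 - 155)/(-9 - 183)) = -24917*(36395 + 7*(-119)/(-192)) = -24917*(36395 + 7*(-1/192)*(-119)) = -24917*(36395 + 833/192) = -24917*6988673/192 = -174136765141/192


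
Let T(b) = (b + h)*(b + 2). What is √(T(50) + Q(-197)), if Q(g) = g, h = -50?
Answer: I*√197 ≈ 14.036*I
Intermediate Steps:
T(b) = (-50 + b)*(2 + b) (T(b) = (b - 50)*(b + 2) = (-50 + b)*(2 + b))
√(T(50) + Q(-197)) = √((-100 + 50² - 48*50) - 197) = √((-100 + 2500 - 2400) - 197) = √(0 - 197) = √(-197) = I*√197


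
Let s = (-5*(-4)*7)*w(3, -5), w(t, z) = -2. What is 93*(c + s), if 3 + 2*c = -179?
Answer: -34503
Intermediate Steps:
s = -280 (s = (-5*(-4)*7)*(-2) = (20*7)*(-2) = 140*(-2) = -280)
c = -91 (c = -3/2 + (½)*(-179) = -3/2 - 179/2 = -91)
93*(c + s) = 93*(-91 - 280) = 93*(-371) = -34503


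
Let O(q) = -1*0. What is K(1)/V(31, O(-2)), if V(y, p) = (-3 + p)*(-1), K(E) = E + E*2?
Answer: 1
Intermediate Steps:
K(E) = 3*E (K(E) = E + 2*E = 3*E)
O(q) = 0
V(y, p) = 3 - p
K(1)/V(31, O(-2)) = (3*1)/(3 - 1*0) = 3/(3 + 0) = 3/3 = 3*(⅓) = 1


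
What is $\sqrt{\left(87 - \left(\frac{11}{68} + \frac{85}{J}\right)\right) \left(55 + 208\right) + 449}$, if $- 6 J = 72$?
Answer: $\frac{\sqrt{65416119}}{51} \approx 158.59$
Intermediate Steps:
$J = -12$ ($J = \left(- \frac{1}{6}\right) 72 = -12$)
$\sqrt{\left(87 - \left(\frac{11}{68} + \frac{85}{J}\right)\right) \left(55 + 208\right) + 449} = \sqrt{\left(87 - \left(- \frac{85}{12} + \frac{11}{68}\right)\right) \left(55 + 208\right) + 449} = \sqrt{\left(87 - - \frac{353}{51}\right) 263 + 449} = \sqrt{\left(87 + \left(- \frac{11}{68} + \frac{85}{12}\right)\right) 263 + 449} = \sqrt{\left(87 + \frac{353}{51}\right) 263 + 449} = \sqrt{\frac{4790}{51} \cdot 263 + 449} = \sqrt{\frac{1259770}{51} + 449} = \sqrt{\frac{1282669}{51}} = \frac{\sqrt{65416119}}{51}$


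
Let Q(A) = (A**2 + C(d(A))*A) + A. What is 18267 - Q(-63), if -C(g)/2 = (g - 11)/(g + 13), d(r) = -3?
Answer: 72687/5 ≈ 14537.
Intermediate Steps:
C(g) = -2*(-11 + g)/(13 + g) (C(g) = -2*(g - 11)/(g + 13) = -2*(-11 + g)/(13 + g))
Q(A) = A**2 + 19*A/5 (Q(A) = (A**2 + (2*(11 - 1*(-3))/(13 - 3))*A) + A = (A**2 + (2*(11 + 3)/10)*A) + A = (A**2 + (2*(1/10)*14)*A) + A = (A**2 + 14*A/5) + A = A**2 + 19*A/5)
18267 - Q(-63) = 18267 - (-63)*(19 + 5*(-63))/5 = 18267 - (-63)*(19 - 315)/5 = 18267 - (-63)*(-296)/5 = 18267 - 1*18648/5 = 18267 - 18648/5 = 72687/5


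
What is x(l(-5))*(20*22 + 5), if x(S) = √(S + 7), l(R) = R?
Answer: 445*√2 ≈ 629.33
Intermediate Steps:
x(S) = √(7 + S)
x(l(-5))*(20*22 + 5) = √(7 - 5)*(20*22 + 5) = √2*(440 + 5) = √2*445 = 445*√2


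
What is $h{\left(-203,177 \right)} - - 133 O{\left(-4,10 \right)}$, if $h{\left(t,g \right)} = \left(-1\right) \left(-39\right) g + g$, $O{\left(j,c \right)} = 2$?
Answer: $7346$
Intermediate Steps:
$h{\left(t,g \right)} = 40 g$ ($h{\left(t,g \right)} = 39 g + g = 40 g$)
$h{\left(-203,177 \right)} - - 133 O{\left(-4,10 \right)} = 40 \cdot 177 - \left(-133\right) 2 = 7080 - -266 = 7080 + 266 = 7346$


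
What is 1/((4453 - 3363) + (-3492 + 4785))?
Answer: 1/2383 ≈ 0.00041964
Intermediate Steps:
1/((4453 - 3363) + (-3492 + 4785)) = 1/(1090 + 1293) = 1/2383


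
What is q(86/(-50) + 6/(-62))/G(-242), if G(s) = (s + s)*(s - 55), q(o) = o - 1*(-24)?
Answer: 4298/27851175 ≈ 0.00015432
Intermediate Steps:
q(o) = 24 + o (q(o) = o + 24 = 24 + o)
G(s) = 2*s*(-55 + s) (G(s) = (2*s)*(-55 + s) = 2*s*(-55 + s))
q(86/(-50) + 6/(-62))/G(-242) = (24 + (86/(-50) + 6/(-62)))/((2*(-242)*(-55 - 242))) = (24 + (86*(-1/50) + 6*(-1/62)))/((2*(-242)*(-297))) = (24 + (-43/25 - 3/31))/143748 = (24 - 1408/775)*(1/143748) = (17192/775)*(1/143748) = 4298/27851175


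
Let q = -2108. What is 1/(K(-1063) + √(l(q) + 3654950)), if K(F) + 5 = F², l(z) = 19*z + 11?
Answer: 1129964/1276815026387 - √3614909/1276815026387 ≈ 8.8350e-7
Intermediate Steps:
l(z) = 11 + 19*z
K(F) = -5 + F²
1/(K(-1063) + √(l(q) + 3654950)) = 1/((-5 + (-1063)²) + √((11 + 19*(-2108)) + 3654950)) = 1/((-5 + 1129969) + √((11 - 40052) + 3654950)) = 1/(1129964 + √(-40041 + 3654950)) = 1/(1129964 + √3614909)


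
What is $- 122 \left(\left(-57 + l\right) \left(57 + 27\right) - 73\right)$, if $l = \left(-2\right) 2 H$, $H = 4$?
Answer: $757010$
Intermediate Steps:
$l = -16$ ($l = \left(-2\right) 2 \cdot 4 = \left(-4\right) 4 = -16$)
$- 122 \left(\left(-57 + l\right) \left(57 + 27\right) - 73\right) = - 122 \left(\left(-57 - 16\right) \left(57 + 27\right) - 73\right) = - 122 \left(\left(-73\right) 84 - 73\right) = - 122 \left(-6132 - 73\right) = \left(-122\right) \left(-6205\right) = 757010$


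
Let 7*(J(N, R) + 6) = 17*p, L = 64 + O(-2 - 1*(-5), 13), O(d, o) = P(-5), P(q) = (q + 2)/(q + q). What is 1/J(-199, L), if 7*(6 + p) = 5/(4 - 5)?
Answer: -49/1093 ≈ -0.044831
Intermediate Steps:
p = -47/7 (p = -6 + (5/(4 - 5))/7 = -6 + (5/(-1))/7 = -6 + (5*(-1))/7 = -6 + (⅐)*(-5) = -6 - 5/7 = -47/7 ≈ -6.7143)
P(q) = (2 + q)/(2*q) (P(q) = (2 + q)/((2*q)) = (2 + q)*(1/(2*q)) = (2 + q)/(2*q))
O(d, o) = 3/10 (O(d, o) = (½)*(2 - 5)/(-5) = (½)*(-⅕)*(-3) = 3/10)
L = 643/10 (L = 64 + 3/10 = 643/10 ≈ 64.300)
J(N, R) = -1093/49 (J(N, R) = -6 + (17*(-47/7))/7 = -6 + (⅐)*(-799/7) = -6 - 799/49 = -1093/49)
1/J(-199, L) = 1/(-1093/49) = -49/1093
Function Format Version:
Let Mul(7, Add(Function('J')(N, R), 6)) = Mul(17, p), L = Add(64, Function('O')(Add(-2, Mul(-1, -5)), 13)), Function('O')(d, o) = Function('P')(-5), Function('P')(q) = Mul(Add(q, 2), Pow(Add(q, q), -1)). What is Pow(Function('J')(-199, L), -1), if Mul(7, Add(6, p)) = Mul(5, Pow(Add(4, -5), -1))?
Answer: Rational(-49, 1093) ≈ -0.044831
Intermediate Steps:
p = Rational(-47, 7) (p = Add(-6, Mul(Rational(1, 7), Mul(5, Pow(Add(4, -5), -1)))) = Add(-6, Mul(Rational(1, 7), Mul(5, Pow(-1, -1)))) = Add(-6, Mul(Rational(1, 7), Mul(5, -1))) = Add(-6, Mul(Rational(1, 7), -5)) = Add(-6, Rational(-5, 7)) = Rational(-47, 7) ≈ -6.7143)
Function('P')(q) = Mul(Rational(1, 2), Pow(q, -1), Add(2, q)) (Function('P')(q) = Mul(Add(2, q), Pow(Mul(2, q), -1)) = Mul(Add(2, q), Mul(Rational(1, 2), Pow(q, -1))) = Mul(Rational(1, 2), Pow(q, -1), Add(2, q)))
Function('O')(d, o) = Rational(3, 10) (Function('O')(d, o) = Mul(Rational(1, 2), Pow(-5, -1), Add(2, -5)) = Mul(Rational(1, 2), Rational(-1, 5), -3) = Rational(3, 10))
L = Rational(643, 10) (L = Add(64, Rational(3, 10)) = Rational(643, 10) ≈ 64.300)
Function('J')(N, R) = Rational(-1093, 49) (Function('J')(N, R) = Add(-6, Mul(Rational(1, 7), Mul(17, Rational(-47, 7)))) = Add(-6, Mul(Rational(1, 7), Rational(-799, 7))) = Add(-6, Rational(-799, 49)) = Rational(-1093, 49))
Pow(Function('J')(-199, L), -1) = Pow(Rational(-1093, 49), -1) = Rational(-49, 1093)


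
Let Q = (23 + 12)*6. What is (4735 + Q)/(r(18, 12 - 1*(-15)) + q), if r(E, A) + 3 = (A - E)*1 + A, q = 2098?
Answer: 4945/2131 ≈ 2.3205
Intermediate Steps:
Q = 210 (Q = 35*6 = 210)
r(E, A) = -3 - E + 2*A (r(E, A) = -3 + ((A - E)*1 + A) = -3 + ((A - E) + A) = -3 + (-E + 2*A) = -3 - E + 2*A)
(4735 + Q)/(r(18, 12 - 1*(-15)) + q) = (4735 + 210)/((-3 - 1*18 + 2*(12 - 1*(-15))) + 2098) = 4945/((-3 - 18 + 2*(12 + 15)) + 2098) = 4945/((-3 - 18 + 2*27) + 2098) = 4945/((-3 - 18 + 54) + 2098) = 4945/(33 + 2098) = 4945/2131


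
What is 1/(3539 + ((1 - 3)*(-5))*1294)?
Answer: 1/16479 ≈ 6.0683e-5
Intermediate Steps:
1/(3539 + ((1 - 3)*(-5))*1294) = 1/(3539 - 2*(-5)*1294) = 1/(3539 + 10*1294) = 1/(3539 + 12940) = 1/16479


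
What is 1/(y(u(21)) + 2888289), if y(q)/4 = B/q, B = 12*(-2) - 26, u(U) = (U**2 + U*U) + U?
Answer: 903/2608124767 ≈ 3.4623e-7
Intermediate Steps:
u(U) = U + 2*U**2 (u(U) = (U**2 + U**2) + U = 2*U**2 + U = U + 2*U**2)
B = -50 (B = -24 - 26 = -50)
y(q) = -200/q (y(q) = 4*(-50/q) = -200/q)
1/(y(u(21)) + 2888289) = 1/(-200*1/(21*(1 + 2*21)) + 2888289) = 1/(-200*1/(21*(1 + 42)) + 2888289) = 1/(-200/(21*43) + 2888289) = 1/(-200/903 + 2888289) = 1/(2608124767/903) = 903/2608124767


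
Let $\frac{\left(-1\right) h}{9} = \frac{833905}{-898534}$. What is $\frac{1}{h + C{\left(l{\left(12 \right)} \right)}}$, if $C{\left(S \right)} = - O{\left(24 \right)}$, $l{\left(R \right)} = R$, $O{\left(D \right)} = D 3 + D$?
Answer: $- \frac{898534}{78754119} \approx -0.011409$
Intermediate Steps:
$O{\left(D \right)} = 4 D$ ($O{\left(D \right)} = 3 D + D = 4 D$)
$C{\left(S \right)} = -96$ ($C{\left(S \right)} = - 4 \cdot 24 = \left(-1\right) 96 = -96$)
$h = \frac{7505145}{898534}$ ($h = - 9 \frac{833905}{-898534} = - 9 \cdot 833905 \left(- \frac{1}{898534}\right) = \left(-9\right) \left(- \frac{833905}{898534}\right) = \frac{7505145}{898534} \approx 8.3527$)
$\frac{1}{h + C{\left(l{\left(12 \right)} \right)}} = \frac{1}{\frac{7505145}{898534} - 96} = \frac{1}{- \frac{78754119}{898534}} = - \frac{898534}{78754119}$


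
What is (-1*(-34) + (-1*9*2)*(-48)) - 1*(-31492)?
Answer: 32390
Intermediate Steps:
(-1*(-34) + (-1*9*2)*(-48)) - 1*(-31492) = (34 - 9*2*(-48)) + 31492 = (34 - 18*(-48)) + 31492 = (34 + 864) + 31492 = 898 + 31492 = 32390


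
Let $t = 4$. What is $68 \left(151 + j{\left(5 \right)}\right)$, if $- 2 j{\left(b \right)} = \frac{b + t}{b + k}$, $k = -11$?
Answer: $10319$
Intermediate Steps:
$j{\left(b \right)} = - \frac{4 + b}{2 \left(-11 + b\right)}$ ($j{\left(b \right)} = - \frac{\left(b + 4\right) \frac{1}{b - 11}}{2} = - \frac{\left(4 + b\right) \frac{1}{-11 + b}}{2} = - \frac{\frac{1}{-11 + b} \left(4 + b\right)}{2} = - \frac{4 + b}{2 \left(-11 + b\right)}$)
$68 \left(151 + j{\left(5 \right)}\right) = 68 \left(151 + \frac{-4 - 5}{2 \left(-11 + 5\right)}\right) = 68 \left(151 + \frac{-4 - 5}{2 \left(-6\right)}\right) = 68 \left(151 + \frac{1}{2} \left(- \frac{1}{6}\right) \left(-9\right)\right) = 68 \left(151 + \frac{3}{4}\right) = 68 \cdot \frac{607}{4} = 10319$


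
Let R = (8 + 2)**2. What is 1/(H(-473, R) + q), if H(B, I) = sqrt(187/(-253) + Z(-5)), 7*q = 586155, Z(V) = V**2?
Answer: 31456985/2634095568411 - 49*sqrt(1426)/2634095568411 ≈ 1.1942e-5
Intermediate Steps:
q = 586155/7 (q = (1/7)*586155 = 586155/7 ≈ 83736.)
R = 100 (R = 10**2 = 100)
H(B, I) = 3*sqrt(1426)/23 (H(B, I) = sqrt(187/(-253) + (-5)**2) = sqrt(187*(-1/253) + 25) = sqrt(-17/23 + 25) = sqrt(558/23) = 3*sqrt(1426)/23)
1/(H(-473, R) + q) = 1/(3*sqrt(1426)/23 + 586155/7) = 1/(586155/7 + 3*sqrt(1426)/23)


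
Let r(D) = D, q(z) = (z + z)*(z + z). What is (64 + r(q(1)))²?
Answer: 4624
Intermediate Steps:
q(z) = 4*z² (q(z) = (2*z)*(2*z) = 4*z²)
(64 + r(q(1)))² = (64 + 4*1²)² = (64 + 4*1)² = (64 + 4)² = 68² = 4624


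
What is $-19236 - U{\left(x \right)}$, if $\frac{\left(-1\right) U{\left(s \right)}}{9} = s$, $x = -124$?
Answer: $-20352$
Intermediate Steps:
$U{\left(s \right)} = - 9 s$
$-19236 - U{\left(x \right)} = -19236 - \left(-9\right) \left(-124\right) = -19236 - 1116 = -20352$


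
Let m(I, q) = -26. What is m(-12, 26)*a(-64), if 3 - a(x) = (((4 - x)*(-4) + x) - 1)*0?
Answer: -78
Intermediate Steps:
a(x) = 3 (a(x) = 3 - (((4 - x)*(-4) + x) - 1)*0 = 3 - (((-16 + 4*x) + x) - 1)*0 = 3 - ((-16 + 5*x) - 1)*0 = 3 - (-17 + 5*x)*0 = 3 - 1*0 = 3 + 0 = 3)
m(-12, 26)*a(-64) = -26*3 = -78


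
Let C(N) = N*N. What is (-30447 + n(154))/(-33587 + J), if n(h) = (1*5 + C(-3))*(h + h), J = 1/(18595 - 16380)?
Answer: 57889025/74395204 ≈ 0.77813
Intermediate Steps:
C(N) = N²
J = 1/2215 ≈ 0.00045147
n(h) = 28*h (n(h) = (1*5 + (-3)²)*(h + h) = (5 + 9)*(2*h) = 14*(2*h) = 28*h)
(-30447 + n(154))/(-33587 + J) = (-30447 + 28*154)/(-33587 + 1/2215) = (-30447 + 4312)/(-74395204/2215) = -26135*(-2215/74395204) = 57889025/74395204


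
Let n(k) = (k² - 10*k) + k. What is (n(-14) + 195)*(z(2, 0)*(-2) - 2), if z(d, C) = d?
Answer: -3102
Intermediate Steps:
n(k) = k² - 9*k
(n(-14) + 195)*(z(2, 0)*(-2) - 2) = (-14*(-9 - 14) + 195)*(2*(-2) - 2) = (-14*(-23) + 195)*(-4 - 2) = (322 + 195)*(-6) = 517*(-6) = -3102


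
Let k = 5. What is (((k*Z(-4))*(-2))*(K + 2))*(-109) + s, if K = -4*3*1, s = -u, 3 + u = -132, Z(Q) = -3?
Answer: 32835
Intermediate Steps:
u = -135 (u = -3 - 132 = -135)
s = 135 (s = -1*(-135) = 135)
K = -12 (K = -12*1 = -12)
(((k*Z(-4))*(-2))*(K + 2))*(-109) + s = (((5*(-3))*(-2))*(-12 + 2))*(-109) + 135 = (-15*(-2)*(-10))*(-109) + 135 = (30*(-10))*(-109) + 135 = -300*(-109) + 135 = 32700 + 135 = 32835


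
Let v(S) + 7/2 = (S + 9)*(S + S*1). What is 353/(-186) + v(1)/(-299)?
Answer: -54308/27807 ≈ -1.9530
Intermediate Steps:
v(S) = -7/2 + 2*S*(9 + S) (v(S) = -7/2 + (S + 9)*(S + S*1) = -7/2 + (9 + S)*(S + S) = -7/2 + (9 + S)*(2*S) = -7/2 + 2*S*(9 + S))
353/(-186) + v(1)/(-299) = 353/(-186) + (-7/2 + 2*1**2 + 18*1)/(-299) = 353*(-1/186) + (-7/2 + 2*1 + 18)*(-1/299) = -353/186 + (-7/2 + 2 + 18)*(-1/299) = -353/186 + (33/2)*(-1/299) = -353/186 - 33/598 = -54308/27807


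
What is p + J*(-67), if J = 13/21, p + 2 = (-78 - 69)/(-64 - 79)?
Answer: -127472/3003 ≈ -42.448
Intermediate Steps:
p = -139/143 (p = -2 + (-78 - 69)/(-64 - 79) = -2 - 147/(-143) = -2 - 147*(-1/143) = -2 + 147/143 = -139/143 ≈ -0.97203)
J = 13/21 (J = 13*(1/21) = 13/21 ≈ 0.61905)
p + J*(-67) = -139/143 + (13/21)*(-67) = -139/143 - 871/21 = -127472/3003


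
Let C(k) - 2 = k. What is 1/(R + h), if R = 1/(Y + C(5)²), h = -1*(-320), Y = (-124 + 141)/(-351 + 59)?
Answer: 14291/4573412 ≈ 0.0031248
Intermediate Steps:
C(k) = 2 + k
Y = -17/292 (Y = 17/(-292) = 17*(-1/292) = -17/292 ≈ -0.058219)
h = 320
R = 292/14291 (R = 1/(-17/292 + (2 + 5)²) = 1/(-17/292 + 7²) = 1/(-17/292 + 49) = 1/(14291/292) = 292/14291 ≈ 0.020432)
1/(R + h) = 1/(292/14291 + 320) = 1/(4573412/14291) = 14291/4573412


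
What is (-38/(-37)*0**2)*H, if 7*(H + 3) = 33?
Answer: 0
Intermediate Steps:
H = 12/7 (H = -3 + (1/7)*33 = -3 + 33/7 = 12/7 ≈ 1.7143)
(-38/(-37)*0**2)*H = (-38/(-37)*0**2)*(12/7) = (-38*(-1/37)*0)*(12/7) = ((38/37)*0)*(12/7) = 0*(12/7) = 0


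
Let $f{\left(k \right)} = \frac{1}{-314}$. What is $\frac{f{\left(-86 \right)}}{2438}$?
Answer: $- \frac{1}{765532} \approx -1.3063 \cdot 10^{-6}$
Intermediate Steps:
$f{\left(k \right)} = - \frac{1}{314}$
$\frac{f{\left(-86 \right)}}{2438} = - \frac{1}{314 \cdot 2438} = \left(- \frac{1}{314}\right) \frac{1}{2438} = - \frac{1}{765532}$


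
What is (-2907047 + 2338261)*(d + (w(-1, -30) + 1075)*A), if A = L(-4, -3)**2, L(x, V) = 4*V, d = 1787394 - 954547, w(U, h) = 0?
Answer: -561759786542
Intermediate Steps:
d = 832847
A = 144 (A = (4*(-3))**2 = (-12)**2 = 144)
(-2907047 + 2338261)*(d + (w(-1, -30) + 1075)*A) = (-2907047 + 2338261)*(832847 + (0 + 1075)*144) = -568786*(832847 + 1075*144) = -568786*(832847 + 154800) = -568786*987647 = -561759786542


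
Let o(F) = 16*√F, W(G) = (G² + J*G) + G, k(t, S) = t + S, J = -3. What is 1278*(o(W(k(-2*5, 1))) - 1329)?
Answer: -1698462 + 61344*√11 ≈ -1.4950e+6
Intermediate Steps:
k(t, S) = S + t
W(G) = G² - 2*G (W(G) = (G² - 3*G) + G = G² - 2*G)
1278*(o(W(k(-2*5, 1))) - 1329) = 1278*(16*√((1 - 2*5)*(-2 + (1 - 2*5))) - 1329) = 1278*(16*√((1 - 10)*(-2 + (1 - 10))) - 1329) = 1278*(16*√(-9*(-2 - 9)) - 1329) = 1278*(16*√(-9*(-11)) - 1329) = 1278*(16*√99 - 1329) = 1278*(16*(3*√11) - 1329) = 1278*(48*√11 - 1329) = 1278*(-1329 + 48*√11) = -1698462 + 61344*√11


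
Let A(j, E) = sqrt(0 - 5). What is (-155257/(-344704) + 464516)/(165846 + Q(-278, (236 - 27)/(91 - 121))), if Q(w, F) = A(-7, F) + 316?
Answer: 4434328697401067/1586202005345216 - 53373559507*I*sqrt(5)/3172404010690432 ≈ 2.7956 - 3.762e-5*I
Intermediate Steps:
A(j, E) = I*sqrt(5) (A(j, E) = sqrt(-5) = I*sqrt(5))
Q(w, F) = 316 + I*sqrt(5) (Q(w, F) = I*sqrt(5) + 316 = 316 + I*sqrt(5))
(-155257/(-344704) + 464516)/(165846 + Q(-278, (236 - 27)/(91 - 121))) = (-155257/(-344704) + 464516)/(165846 + (316 + I*sqrt(5))) = (-155257*(-1/344704) + 464516)/(166162 + I*sqrt(5)) = (155257/344704 + 464516)/(166162 + I*sqrt(5)) = 160120678521/(344704*(166162 + I*sqrt(5)))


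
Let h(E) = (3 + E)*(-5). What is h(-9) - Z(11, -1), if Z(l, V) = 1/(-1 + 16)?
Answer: 449/15 ≈ 29.933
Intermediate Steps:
Z(l, V) = 1/15
h(E) = -15 - 5*E
h(-9) - Z(11, -1) = (-15 - 5*(-9)) - 1*1/15 = (-15 + 45) - 1/15 = 30 - 1/15 = 449/15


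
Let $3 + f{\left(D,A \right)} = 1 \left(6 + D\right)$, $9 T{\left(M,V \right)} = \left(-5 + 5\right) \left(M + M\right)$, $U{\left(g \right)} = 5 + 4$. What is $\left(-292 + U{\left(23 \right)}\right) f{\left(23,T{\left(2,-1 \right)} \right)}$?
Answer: $-7358$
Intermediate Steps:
$U{\left(g \right)} = 9$
$T{\left(M,V \right)} = 0$ ($T{\left(M,V \right)} = \frac{\left(-5 + 5\right) \left(M + M\right)}{9} = \frac{0 \cdot 2 M}{9} = \frac{1}{9} \cdot 0 = 0$)
$f{\left(D,A \right)} = 3 + D$ ($f{\left(D,A \right)} = -3 + 1 \left(6 + D\right) = -3 + \left(6 + D\right) = 3 + D$)
$\left(-292 + U{\left(23 \right)}\right) f{\left(23,T{\left(2,-1 \right)} \right)} = \left(-292 + 9\right) \left(3 + 23\right) = \left(-283\right) 26 = -7358$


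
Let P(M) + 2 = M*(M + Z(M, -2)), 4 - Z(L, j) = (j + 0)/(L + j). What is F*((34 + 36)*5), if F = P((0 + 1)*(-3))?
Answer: -1330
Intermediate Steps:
Z(L, j) = 4 - j/(L + j) (Z(L, j) = 4 - (j + 0)/(L + j) = 4 - j/(L + j))
P(M) = -2 + M*(M + (-6 + 4*M)/(-2 + M)) (P(M) = -2 + M*(M + (3*(-2) + 4*M)/(M - 2)) = -2 + M*(M + (-6 + 4*M)/(-2 + M)))
F = -19/5 (F = (4 + ((0 + 1)*(-3))³ - 8*(0 + 1)*(-3) + 2*((0 + 1)*(-3))²)/(-2 + (0 + 1)*(-3)) = (4 + (1*(-3))³ - 8*(-3) + 2*(1*(-3))²)/(-2 + 1*(-3)) = (4 + (-3)³ - 8*(-3) + 2*(-3)²)/(-2 - 3) = (4 - 27 + 24 + 2*9)/(-5) = -(4 - 27 + 24 + 18)/5 = -⅕*19 = -19/5 ≈ -3.8000)
F*((34 + 36)*5) = -19*(34 + 36)*5/5 = -266*5 = -19/5*350 = -1330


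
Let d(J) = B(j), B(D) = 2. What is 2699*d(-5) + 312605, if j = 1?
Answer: 318003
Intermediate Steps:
d(J) = 2
2699*d(-5) + 312605 = 2699*2 + 312605 = 5398 + 312605 = 318003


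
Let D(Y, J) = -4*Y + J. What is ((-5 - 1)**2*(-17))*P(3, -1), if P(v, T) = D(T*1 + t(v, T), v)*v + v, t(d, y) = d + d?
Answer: 29376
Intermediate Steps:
t(d, y) = 2*d
D(Y, J) = J - 4*Y
P(v, T) = v + v*(-7*v - 4*T) (P(v, T) = (v - 4*(T*1 + 2*v))*v + v = (v - 4*(T + 2*v))*v + v = (v + (-8*v - 4*T))*v + v = (-7*v - 4*T)*v + v = v*(-7*v - 4*T) + v = v + v*(-7*v - 4*T))
((-5 - 1)**2*(-17))*P(3, -1) = ((-5 - 1)**2*(-17))*(3*(1 - 7*3 - 4*(-1))) = ((-6)**2*(-17))*(3*(1 - 21 + 4)) = (36*(-17))*(3*(-16)) = -612*(-48) = 29376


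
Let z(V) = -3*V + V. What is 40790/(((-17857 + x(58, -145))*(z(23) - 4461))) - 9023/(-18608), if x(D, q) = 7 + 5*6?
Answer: 36271945967/74724834096 ≈ 0.48541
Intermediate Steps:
z(V) = -2*V
x(D, q) = 37 (x(D, q) = 7 + 30 = 37)
40790/(((-17857 + x(58, -145))*(z(23) - 4461))) - 9023/(-18608) = 40790/(((-17857 + 37)*(-2*23 - 4461))) - 9023/(-18608) = 40790/((-17820*(-46 - 4461))) - 9023*(-1/18608) = 40790/((-17820*(-4507))) + 9023/18608 = 40790/80314740 + 9023/18608 = 40790*(1/80314740) + 9023/18608 = 4079/8031474 + 9023/18608 = 36271945967/74724834096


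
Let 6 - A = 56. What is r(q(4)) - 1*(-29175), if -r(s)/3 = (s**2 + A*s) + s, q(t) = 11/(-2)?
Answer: 113103/4 ≈ 28276.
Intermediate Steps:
A = -50 (A = 6 - 1*56 = 6 - 56 = -50)
q(t) = -11/2 (q(t) = 11*(-1/2) = -11/2)
r(s) = -3*s**2 + 147*s (r(s) = -3*((s**2 - 50*s) + s) = -3*(s**2 - 49*s) = -3*s**2 + 147*s)
r(q(4)) - 1*(-29175) = 3*(-11/2)*(49 - 1*(-11/2)) - 1*(-29175) = 3*(-11/2)*(49 + 11/2) + 29175 = 3*(-11/2)*(109/2) + 29175 = -3597/4 + 29175 = 113103/4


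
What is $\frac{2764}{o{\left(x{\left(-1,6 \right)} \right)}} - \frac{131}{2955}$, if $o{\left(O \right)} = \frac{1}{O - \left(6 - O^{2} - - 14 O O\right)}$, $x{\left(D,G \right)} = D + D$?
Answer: $- \frac{490057331}{2955} \approx -1.6584 \cdot 10^{5}$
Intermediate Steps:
$x{\left(D,G \right)} = 2 D$
$o{\left(O \right)} = \frac{1}{-6 + O - 13 O^{2}}$ ($o{\left(O \right)} = \frac{1}{O + \left(\left(O^{2} - 14 O^{2}\right) - 6\right)} = \frac{1}{O - \left(6 + 13 O^{2}\right)} = \frac{1}{-6 + O - 13 O^{2}}$)
$\frac{2764}{o{\left(x{\left(-1,6 \right)} \right)}} - \frac{131}{2955} = \frac{2764}{\left(-1\right) \frac{1}{6 - 2 \left(-1\right) + 13 \left(2 \left(-1\right)\right)^{2}}} - \frac{131}{2955} = \frac{2764}{\left(-1\right) \frac{1}{6 - -2 + 13 \left(-2\right)^{2}}} - \frac{131}{2955} = \frac{2764}{\left(-1\right) \frac{1}{6 + 2 + 13 \cdot 4}} - \frac{131}{2955} = \frac{2764}{\left(-1\right) \frac{1}{6 + 2 + 52}} - \frac{131}{2955} = \frac{2764}{\left(-1\right) \frac{1}{60}} - \frac{131}{2955} = \frac{2764}{- \frac{1}{60}} - \frac{131}{2955} = 2764 \left(-60\right) - \frac{131}{2955} = -165840 - \frac{131}{2955} = - \frac{490057331}{2955}$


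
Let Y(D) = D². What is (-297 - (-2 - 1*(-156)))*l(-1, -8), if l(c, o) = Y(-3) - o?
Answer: -7667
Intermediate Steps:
l(c, o) = 9 - o (l(c, o) = (-3)² - o = 9 - o)
(-297 - (-2 - 1*(-156)))*l(-1, -8) = (-297 - (-2 - 1*(-156)))*(9 - 1*(-8)) = (-297 - (-2 + 156))*(9 + 8) = (-297 - 1*154)*17 = (-297 - 154)*17 = -451*17 = -7667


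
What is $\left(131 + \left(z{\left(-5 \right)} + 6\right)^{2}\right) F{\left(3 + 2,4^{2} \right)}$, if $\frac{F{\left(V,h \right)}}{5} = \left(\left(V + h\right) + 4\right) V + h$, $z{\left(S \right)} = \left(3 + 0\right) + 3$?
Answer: $193875$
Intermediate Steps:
$z{\left(S \right)} = 6$ ($z{\left(S \right)} = 3 + 3 = 6$)
$F{\left(V,h \right)} = 5 h + 5 V \left(4 + V + h\right)$ ($F{\left(V,h \right)} = 5 \left(\left(\left(V + h\right) + 4\right) V + h\right) = 5 \left(\left(4 + V + h\right) V + h\right) = 5 \left(V \left(4 + V + h\right) + h\right) = 5 \left(h + V \left(4 + V + h\right)\right) = 5 h + 5 V \left(4 + V + h\right)$)
$\left(131 + \left(z{\left(-5 \right)} + 6\right)^{2}\right) F{\left(3 + 2,4^{2} \right)} = \left(131 + \left(6 + 6\right)^{2}\right) \left(5 \cdot 4^{2} + 5 \left(3 + 2\right)^{2} + 20 \left(3 + 2\right) + 5 \left(3 + 2\right) 4^{2}\right) = \left(131 + 12^{2}\right) \left(5 \cdot 16 + 5 \cdot 5^{2} + 20 \cdot 5 + 5 \cdot 5 \cdot 16\right) = \left(131 + 144\right) \left(80 + 5 \cdot 25 + 100 + 400\right) = 275 \left(80 + 125 + 100 + 400\right) = 275 \cdot 705 = 193875$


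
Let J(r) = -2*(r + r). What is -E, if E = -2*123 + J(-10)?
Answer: 206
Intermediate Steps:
J(r) = -4*r
E = -206 (E = -2*123 - 4*(-10) = -246 + 40 = -206)
-E = -1*(-206) = 206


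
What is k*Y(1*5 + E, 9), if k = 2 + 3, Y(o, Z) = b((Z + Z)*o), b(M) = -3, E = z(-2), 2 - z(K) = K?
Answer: -15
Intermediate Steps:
z(K) = 2 - K
E = 4 (E = 2 - 1*(-2) = 2 + 2 = 4)
Y(o, Z) = -3
k = 5
k*Y(1*5 + E, 9) = 5*(-3) = -15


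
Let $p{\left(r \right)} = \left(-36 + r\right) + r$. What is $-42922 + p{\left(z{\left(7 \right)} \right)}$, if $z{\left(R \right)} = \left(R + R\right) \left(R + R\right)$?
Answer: $-42566$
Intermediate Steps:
$z{\left(R \right)} = 4 R^{2}$ ($z{\left(R \right)} = 2 R 2 R = 4 R^{2}$)
$p{\left(r \right)} = -36 + 2 r$
$-42922 + p{\left(z{\left(7 \right)} \right)} = -42922 - \left(36 - 2 \cdot 4 \cdot 7^{2}\right) = -42922 - \left(36 - 2 \cdot 4 \cdot 49\right) = -42922 + \left(-36 + 2 \cdot 196\right) = -42922 + \left(-36 + 392\right) = -42922 + 356 = -42566$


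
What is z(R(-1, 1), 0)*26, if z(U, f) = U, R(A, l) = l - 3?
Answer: -52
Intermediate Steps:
R(A, l) = -3 + l
z(R(-1, 1), 0)*26 = (-3 + 1)*26 = -2*26 = -52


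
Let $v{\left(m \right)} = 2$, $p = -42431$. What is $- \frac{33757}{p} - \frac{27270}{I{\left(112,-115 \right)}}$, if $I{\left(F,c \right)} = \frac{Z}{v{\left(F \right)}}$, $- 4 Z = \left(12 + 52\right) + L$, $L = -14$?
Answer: $\frac{925843481}{212155} \approx 4364.0$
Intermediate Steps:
$Z = - \frac{25}{2}$ ($Z = - \frac{\left(12 + 52\right) - 14}{4} = - \frac{64 - 14}{4} = \left(- \frac{1}{4}\right) 50 = - \frac{25}{2} \approx -12.5$)
$I{\left(F,c \right)} = - \frac{25}{4}$ ($I{\left(F,c \right)} = - \frac{25}{2 \cdot 2} = \left(- \frac{25}{2}\right) \frac{1}{2} = - \frac{25}{4}$)
$- \frac{33757}{p} - \frac{27270}{I{\left(112,-115 \right)}} = - \frac{33757}{-42431} - \frac{27270}{- \frac{25}{4}} = \left(-33757\right) \left(- \frac{1}{42431}\right) - - \frac{21816}{5} = \frac{33757}{42431} + \frac{21816}{5} = \frac{925843481}{212155}$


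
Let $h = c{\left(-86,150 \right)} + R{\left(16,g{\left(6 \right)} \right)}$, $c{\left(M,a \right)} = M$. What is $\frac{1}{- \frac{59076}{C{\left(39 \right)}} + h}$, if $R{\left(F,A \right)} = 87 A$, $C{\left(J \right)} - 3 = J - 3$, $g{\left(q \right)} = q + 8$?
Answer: $- \frac{13}{4976} \approx -0.0026125$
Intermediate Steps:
$g{\left(q \right)} = 8 + q$
$C{\left(J \right)} = J$ ($C{\left(J \right)} = 3 + \left(J - 3\right) = 3 + \left(-3 + J\right) = J$)
$h = 1132$ ($h = -86 + 87 \left(8 + 6\right) = -86 + 87 \cdot 14 = -86 + 1218 = 1132$)
$\frac{1}{- \frac{59076}{C{\left(39 \right)}} + h} = \frac{1}{- \frac{59076}{39} + 1132} = \frac{1}{\left(-59076\right) \frac{1}{39} + 1132} = \frac{1}{- \frac{19692}{13} + 1132} = \frac{1}{- \frac{4976}{13}} = - \frac{13}{4976}$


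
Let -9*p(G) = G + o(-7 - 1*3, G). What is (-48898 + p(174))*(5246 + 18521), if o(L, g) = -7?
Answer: -10463397983/9 ≈ -1.1626e+9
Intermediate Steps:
p(G) = 7/9 - G/9 (p(G) = -(G - 7)/9 = -(-7 + G)/9 = 7/9 - G/9)
(-48898 + p(174))*(5246 + 18521) = (-48898 + (7/9 - 1/9*174))*(5246 + 18521) = (-48898 + (7/9 - 58/3))*23767 = (-48898 - 167/9)*23767 = -440249/9*23767 = -10463397983/9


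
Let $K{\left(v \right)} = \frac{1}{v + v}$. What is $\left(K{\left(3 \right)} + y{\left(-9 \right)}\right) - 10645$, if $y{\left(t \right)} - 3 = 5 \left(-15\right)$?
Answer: $- \frac{64301}{6} \approx -10717.0$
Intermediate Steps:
$K{\left(v \right)} = \frac{1}{2 v}$
$y{\left(t \right)} = -72$ ($y{\left(t \right)} = 3 + 5 \left(-15\right) = 3 - 75 = -72$)
$\left(K{\left(3 \right)} + y{\left(-9 \right)}\right) - 10645 = \left(\frac{1}{2 \cdot 3} - 72\right) - 10645 = \left(\frac{1}{2} \cdot \frac{1}{3} - 72\right) - 10645 = \left(\frac{1}{6} - 72\right) - 10645 = - \frac{431}{6} - 10645 = - \frac{64301}{6}$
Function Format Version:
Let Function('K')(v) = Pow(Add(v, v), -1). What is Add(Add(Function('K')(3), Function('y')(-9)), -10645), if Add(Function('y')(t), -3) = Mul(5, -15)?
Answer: Rational(-64301, 6) ≈ -10717.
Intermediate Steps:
Function('K')(v) = Mul(Rational(1, 2), Pow(v, -1)) (Function('K')(v) = Pow(Mul(2, v), -1) = Mul(Rational(1, 2), Pow(v, -1)))
Function('y')(t) = -72 (Function('y')(t) = Add(3, Mul(5, -15)) = Add(3, -75) = -72)
Add(Add(Function('K')(3), Function('y')(-9)), -10645) = Add(Add(Mul(Rational(1, 2), Pow(3, -1)), -72), -10645) = Add(Add(Mul(Rational(1, 2), Rational(1, 3)), -72), -10645) = Add(Add(Rational(1, 6), -72), -10645) = Add(Rational(-431, 6), -10645) = Rational(-64301, 6)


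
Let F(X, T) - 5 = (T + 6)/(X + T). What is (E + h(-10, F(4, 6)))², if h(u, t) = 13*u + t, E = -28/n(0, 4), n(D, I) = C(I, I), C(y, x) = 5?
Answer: 418609/25 ≈ 16744.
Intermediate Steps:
n(D, I) = 5
E = -28/5 ≈ -5.6000
F(X, T) = 5 + (6 + T)/(T + X) (F(X, T) = 5 + (T + 6)/(X + T) = 5 + (6 + T)/(T + X))
h(u, t) = t + 13*u
(E + h(-10, F(4, 6)))² = (-28/5 + ((6 + 5*4 + 6*6)/(6 + 4) + 13*(-10)))² = (-28/5 + ((6 + 20 + 36)/10 - 130))² = (-28/5 + ((⅒)*62 - 130))² = (-28/5 + (31/5 - 130))² = (-28/5 - 619/5)² = (-647/5)² = 418609/25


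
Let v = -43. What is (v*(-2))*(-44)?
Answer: -3784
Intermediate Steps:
(v*(-2))*(-44) = -43*(-2)*(-44) = 86*(-44) = -3784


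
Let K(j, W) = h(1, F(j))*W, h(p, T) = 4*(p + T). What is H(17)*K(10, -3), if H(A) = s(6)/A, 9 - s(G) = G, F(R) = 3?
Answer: -144/17 ≈ -8.4706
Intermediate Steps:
s(G) = 9 - G
H(A) = 3/A (H(A) = (9 - 1*6)/A = (9 - 6)/A = 3/A)
h(p, T) = 4*T + 4*p (h(p, T) = 4*(T + p) = 4*T + 4*p)
K(j, W) = 16*W (K(j, W) = (4*3 + 4*1)*W = (12 + 4)*W = 16*W)
H(17)*K(10, -3) = (3/17)*(16*(-3)) = (3*(1/17))*(-48) = (3/17)*(-48) = -144/17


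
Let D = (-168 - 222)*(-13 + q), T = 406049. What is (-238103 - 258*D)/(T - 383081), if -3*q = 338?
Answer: -1171153/2088 ≈ -560.90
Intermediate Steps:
q = -338/3 (q = -1/3*338 = -338/3 ≈ -112.67)
D = 49010 (D = (-168 - 222)*(-13 - 338/3) = -390*(-377/3) = 49010)
(-238103 - 258*D)/(T - 383081) = (-238103 - 258*49010)/(406049 - 383081) = (-238103 - 12644580)/22968 = -12882683*1/22968 = -1171153/2088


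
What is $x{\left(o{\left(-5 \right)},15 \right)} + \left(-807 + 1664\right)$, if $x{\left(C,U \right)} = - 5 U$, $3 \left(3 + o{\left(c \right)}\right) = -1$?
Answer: $782$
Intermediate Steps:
$o{\left(c \right)} = - \frac{10}{3}$ ($o{\left(c \right)} = -3 + \frac{1}{3} \left(-1\right) = -3 - \frac{1}{3} = - \frac{10}{3}$)
$x{\left(o{\left(-5 \right)},15 \right)} + \left(-807 + 1664\right) = \left(-5\right) 15 + \left(-807 + 1664\right) = -75 + 857 = 782$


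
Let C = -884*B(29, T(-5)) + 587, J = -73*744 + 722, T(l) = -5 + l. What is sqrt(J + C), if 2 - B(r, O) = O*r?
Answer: I*sqrt(311131) ≈ 557.79*I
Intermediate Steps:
B(r, O) = 2 - O*r
J = -53590 (J = -54312 + 722 = -53590)
C = -257541 (C = -884*(2 - 1*(-5 - 5)*29) + 587 = -884*(2 - 1*(-10)*29) + 587 = -884*(2 + 290) + 587 = -884*292 + 587 = -258128 + 587 = -257541)
sqrt(J + C) = sqrt(-53590 - 257541) = sqrt(-311131) = I*sqrt(311131)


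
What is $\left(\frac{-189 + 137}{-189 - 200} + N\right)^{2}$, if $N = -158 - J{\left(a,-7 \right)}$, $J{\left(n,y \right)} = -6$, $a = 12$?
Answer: $\frac{3489973776}{151321} \approx 23063.0$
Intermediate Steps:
$N = -152$ ($N = -158 - -6 = -158 + 6 = -152$)
$\left(\frac{-189 + 137}{-189 - 200} + N\right)^{2} = \left(\frac{-189 + 137}{-189 - 200} - 152\right)^{2} = \left(- \frac{52}{-389} - 152\right)^{2} = \left(\left(-52\right) \left(- \frac{1}{389}\right) - 152\right)^{2} = \left(\frac{52}{389} - 152\right)^{2} = \left(- \frac{59076}{389}\right)^{2} = \frac{3489973776}{151321}$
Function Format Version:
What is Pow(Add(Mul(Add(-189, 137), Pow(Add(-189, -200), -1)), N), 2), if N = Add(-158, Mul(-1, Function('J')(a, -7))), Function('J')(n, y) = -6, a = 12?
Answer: Rational(3489973776, 151321) ≈ 23063.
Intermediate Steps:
N = -152 (N = Add(-158, Mul(-1, -6)) = Add(-158, 6) = -152)
Pow(Add(Mul(Add(-189, 137), Pow(Add(-189, -200), -1)), N), 2) = Pow(Add(Mul(Add(-189, 137), Pow(Add(-189, -200), -1)), -152), 2) = Pow(Add(Mul(-52, Pow(-389, -1)), -152), 2) = Pow(Add(Mul(-52, Rational(-1, 389)), -152), 2) = Pow(Add(Rational(52, 389), -152), 2) = Pow(Rational(-59076, 389), 2) = Rational(3489973776, 151321)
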